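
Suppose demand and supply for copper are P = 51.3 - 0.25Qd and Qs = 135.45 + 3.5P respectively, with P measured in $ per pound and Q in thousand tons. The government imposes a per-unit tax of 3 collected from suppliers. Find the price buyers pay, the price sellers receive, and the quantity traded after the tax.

P_b = 10.7, P_s = 7.7, Q = 162.4

Solving each curve for Q: Qd = 205.2 - 4P.
The tax drives a wedge P_b - P_s = 3. Substituting P_s = P_b - 3 into supply: Qs = 124.95 + 3.5P_b.
Equate demand and the shifted supply: 205.2 - 4P_b = 124.95 + 3.5P_b, giving 7.5P_b = 80.25, so P_b = 10.7.
Then P_s = 10.7 - 3 = 7.7 and Q = 205.2 - 4(10.7) = 162.4.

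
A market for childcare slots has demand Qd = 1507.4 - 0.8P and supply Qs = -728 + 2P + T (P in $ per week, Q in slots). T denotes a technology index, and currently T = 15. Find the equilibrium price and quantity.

With T = 15, supply is Qs = -713 + 2P.
At equilibrium Qd = Qs, so 1507.4 - 0.8P = -713 + 2P; collecting terms, 2220.4 = 2.8P and P* = 793.
From the demand curve, Q* = 1507.4 - 0.8(793) = 873.

P* = 793, Q* = 873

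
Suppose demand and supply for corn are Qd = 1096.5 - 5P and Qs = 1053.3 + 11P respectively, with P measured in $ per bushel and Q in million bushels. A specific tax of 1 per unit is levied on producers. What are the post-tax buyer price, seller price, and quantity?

Producers keep P_s = P_b - 1 per unit, so supply in terms of the buyer price is Qs = 1042.3 + 11P_b.
Set Qd = Qs: 1096.5 - 5P_b = 1042.3 + 11P_b, so 54.2 = 16P_b and P_b = 3.3875.
Then P_s = 3.3875 - 1 = 2.3875 and Q = 1096.5 - 5(3.3875) = 1079.5625.

P_b = 3.3875, P_s = 2.3875, Q = 1079.5625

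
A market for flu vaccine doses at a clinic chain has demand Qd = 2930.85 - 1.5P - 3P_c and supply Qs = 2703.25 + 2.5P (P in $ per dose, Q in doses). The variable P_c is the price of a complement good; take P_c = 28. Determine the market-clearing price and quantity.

P* = 35.9, Q* = 2793

With P_c = 28, demand is Qd = 2846.85 - 1.5P.
Equating demand and supply, 2846.85 - 1.5P = 2703.25 + 2.5P gives 4P = 143.6, so P* = 35.9.
Plugging P* into demand: Q* = 2846.85 - 1.5(35.9) = 2793.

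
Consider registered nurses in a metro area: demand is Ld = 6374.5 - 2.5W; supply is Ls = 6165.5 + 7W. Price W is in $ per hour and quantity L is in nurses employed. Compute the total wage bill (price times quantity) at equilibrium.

At equilibrium Ld = Ls, so 6374.5 - 2.5W = 6165.5 + 7W; collecting terms, 209 = 9.5W and W* = 22.
From the demand curve, L* = 6374.5 - 2.5(22) = 6319.5.
The total wage bill = W* × L* = 22 × 6319.5 = 139029.

The total wage bill = 139029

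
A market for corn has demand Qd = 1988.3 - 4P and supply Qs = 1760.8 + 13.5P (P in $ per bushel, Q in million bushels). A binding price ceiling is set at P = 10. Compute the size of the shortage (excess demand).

Shortage = 52.5

With P fixed at 10, quantity demanded is 1948.3 and quantity supplied is 1895.8.
Shortage = Qd - Qs = 1948.3 - 1895.8 = 52.5.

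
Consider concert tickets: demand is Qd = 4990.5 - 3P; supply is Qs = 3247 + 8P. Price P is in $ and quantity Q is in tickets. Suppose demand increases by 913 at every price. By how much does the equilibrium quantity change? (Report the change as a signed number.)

Equating demand and supply, 4990.5 - 3P = 3247 + 8P gives 11P = 1743.5, so P* = 158.5.
Then Q* = 4990.5 - 3(158.5) = 4515.
After the shift, demand is Qd = 5903.5 - 3P.
New equilibrium: 2656.5 = 11P, so P = 241.5 and Q = 5179.
ΔQ = 5179 - 4515 = 664.

ΔQ = 664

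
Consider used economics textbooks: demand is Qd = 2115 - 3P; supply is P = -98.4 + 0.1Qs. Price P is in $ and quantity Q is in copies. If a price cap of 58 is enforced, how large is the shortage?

Shortage = 377

In direct form, Qs = 984 + 10P.
At P = 58: Qd = 1941 and Qs = 1564.
Shortage = Qd - Qs = 1941 - 1564 = 377.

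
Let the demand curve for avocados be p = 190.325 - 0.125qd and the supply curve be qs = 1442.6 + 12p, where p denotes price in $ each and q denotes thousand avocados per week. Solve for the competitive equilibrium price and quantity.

Solving each curve for q: qd = 1522.6 - 8p.
Equating demand and supply, 1522.6 - 8p = 1442.6 + 12p gives 20p = 80, so p* = 4.
Substitute back: q* = 1522.6 - 8(4) = 1490.6.

p* = 4, q* = 1490.6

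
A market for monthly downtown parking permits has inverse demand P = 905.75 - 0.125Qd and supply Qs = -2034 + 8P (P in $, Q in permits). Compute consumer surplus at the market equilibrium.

Consumer surplus = 424452.25

Inverting to quantity form: Qd = 7246 - 8P.
Equating demand and supply, 7246 - 8P = -2034 + 8P gives 16P = 9280, so P* = 580.
Then Q* = 7246 - 8(580) = 2606.
Demand choke price (Qd = 0): P = 7246/8 = 905.75. Consumer surplus = ½ × (905.75 - 580) × 2606 = 424452.25.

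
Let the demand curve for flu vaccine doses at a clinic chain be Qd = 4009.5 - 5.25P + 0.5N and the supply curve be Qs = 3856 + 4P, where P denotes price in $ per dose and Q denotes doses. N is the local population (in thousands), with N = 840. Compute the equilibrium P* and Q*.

With N = 840, demand is Qd = 4429.5 - 5.25P.
Set Qd = Qs: 4429.5 - 5.25P = 3856 + 4P, so 573.5 = 9.25P and P* = 62.
Then Q* = 4429.5 - 5.25(62) = 4104.

P* = 62, Q* = 4104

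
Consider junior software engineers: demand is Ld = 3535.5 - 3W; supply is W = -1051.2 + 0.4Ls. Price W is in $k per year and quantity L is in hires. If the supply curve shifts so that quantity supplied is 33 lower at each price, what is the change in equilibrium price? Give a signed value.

ΔW = 6

Rewriting in direct form: Ls = 2628 + 2.5W.
Equating demand and supply, 3535.5 - 3W = 2628 + 2.5W gives 5.5W = 907.5, so W* = 165.
Plugging W* into demand: L* = 3535.5 - 3(165) = 3040.5.
After the shift, supply is Ls = 2595 + 2.5W.
Re-solving, 5.5W = 940.5 gives W = 171 and L = 3022.5.
ΔW = 171 - 165 = 6.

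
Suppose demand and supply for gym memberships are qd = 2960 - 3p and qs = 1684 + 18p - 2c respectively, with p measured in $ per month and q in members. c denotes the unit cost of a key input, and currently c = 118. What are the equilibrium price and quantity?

With c = 118, supply is qs = 1448 + 18p.
Equating demand and supply, 2960 - 3p = 1448 + 18p gives 21p = 1512, so p* = 72.
From the demand curve, q* = 2960 - 3(72) = 2744.

p* = 72, q* = 2744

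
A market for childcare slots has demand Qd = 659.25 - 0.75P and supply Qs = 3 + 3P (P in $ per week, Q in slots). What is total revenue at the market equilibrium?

Total revenue = 92400

Set Qd = Qs: 659.25 - 0.75P = 3 + 3P, so 656.25 = 3.75P and P* = 175.
Then Q* = 659.25 - 0.75(175) = 528.
Total revenue = P* × Q* = 175 × 528 = 92400.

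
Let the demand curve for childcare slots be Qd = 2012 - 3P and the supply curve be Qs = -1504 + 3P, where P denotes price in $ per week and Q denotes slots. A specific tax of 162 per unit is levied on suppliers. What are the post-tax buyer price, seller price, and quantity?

Suppliers keep P_s = P_b - 162 per unit, so supply in terms of the buyer price is Qs = -1990 + 3P_b.
Market clearing requires 2012 - 3P_b = -1990 + 3P_b; hence 4002 = 6P_b and P_b = 667.
So P_s = 505 and the quantity traded is Q = 2012 - 3(667) = 11.

P_b = 667, P_s = 505, Q = 11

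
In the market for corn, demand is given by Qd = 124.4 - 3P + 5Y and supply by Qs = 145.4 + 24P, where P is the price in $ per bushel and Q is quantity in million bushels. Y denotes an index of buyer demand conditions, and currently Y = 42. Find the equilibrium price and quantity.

P* = 7, Q* = 313.4

With Y = 42, demand is Qd = 334.4 - 3P.
At equilibrium Qd = Qs, so 334.4 - 3P = 145.4 + 24P; collecting terms, 189 = 27P and P* = 7.
Substitute back: Q* = 334.4 - 3(7) = 313.4.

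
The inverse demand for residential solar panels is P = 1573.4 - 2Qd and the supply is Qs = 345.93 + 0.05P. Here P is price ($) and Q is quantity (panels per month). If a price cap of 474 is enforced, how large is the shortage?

In direct form, Qd = 786.7 - 0.5P.
With P fixed at 474, quantity demanded is 549.7 and quantity supplied is 369.63.
Shortage = Qd - Qs = 549.7 - 369.63 = 180.07.

Shortage = 180.07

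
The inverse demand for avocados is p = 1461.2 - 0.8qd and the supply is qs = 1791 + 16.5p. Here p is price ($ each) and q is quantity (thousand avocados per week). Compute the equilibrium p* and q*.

In direct form, qd = 1826.5 - 1.25p.
The market clears where 1826.5 - 1.25p = 1791 + 16.5p. Rearranging, 17.75p = 35.5, hence p* = 2.
From the demand curve, q* = 1826.5 - 1.25(2) = 1824.

p* = 2, q* = 1824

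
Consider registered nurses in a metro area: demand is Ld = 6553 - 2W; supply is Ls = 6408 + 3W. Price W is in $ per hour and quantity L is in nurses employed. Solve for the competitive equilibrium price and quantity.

The market clears where 6553 - 2W = 6408 + 3W. Rearranging, 5W = 145, hence W* = 29.
Substitute back: L* = 6553 - 2(29) = 6495.

W* = 29, L* = 6495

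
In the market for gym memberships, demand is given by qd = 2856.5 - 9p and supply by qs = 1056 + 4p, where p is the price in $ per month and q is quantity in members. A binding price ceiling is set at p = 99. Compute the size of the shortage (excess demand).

At p = 99: qd = 1965.5 and qs = 1452.
Shortage = qd - qs = 1965.5 - 1452 = 513.5.

Shortage = 513.5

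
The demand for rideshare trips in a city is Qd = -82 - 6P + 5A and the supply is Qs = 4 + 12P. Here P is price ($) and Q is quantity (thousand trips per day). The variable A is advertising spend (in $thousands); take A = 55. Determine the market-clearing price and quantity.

P* = 10.5, Q* = 130

With A = 55, demand is Qd = 193 - 6P.
The market clears where 193 - 6P = 4 + 12P. Rearranging, 18P = 189, hence P* = 10.5.
Then Q* = 193 - 6(10.5) = 130.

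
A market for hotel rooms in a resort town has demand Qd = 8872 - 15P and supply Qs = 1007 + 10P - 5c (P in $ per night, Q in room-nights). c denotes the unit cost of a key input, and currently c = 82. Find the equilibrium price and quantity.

P* = 331, Q* = 3907

With c = 82, supply is Qs = 597 + 10P.
At equilibrium Qd = Qs, so 8872 - 15P = 597 + 10P; collecting terms, 8275 = 25P and P* = 331.
Then Q* = 8872 - 15(331) = 3907.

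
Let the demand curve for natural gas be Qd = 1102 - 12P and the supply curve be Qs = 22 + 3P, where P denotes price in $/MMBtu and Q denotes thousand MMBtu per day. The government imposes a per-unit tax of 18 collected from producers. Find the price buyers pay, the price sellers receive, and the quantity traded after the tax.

P_b = 75.6, P_s = 57.6, Q = 194.8

The tax drives a wedge P_b - P_s = 18. Substituting P_s = P_b - 18 into supply: Qs = -32 + 3P_b.
Set Qd = Qs: 1102 - 12P_b = -32 + 3P_b, so 1134 = 15P_b and P_b = 75.6.
Then P_s = 75.6 - 18 = 57.6 and Q = 1102 - 12(75.6) = 194.8.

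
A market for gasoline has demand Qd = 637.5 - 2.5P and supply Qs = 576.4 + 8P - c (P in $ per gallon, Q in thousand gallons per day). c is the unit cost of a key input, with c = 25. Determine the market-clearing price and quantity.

P* = 8.2, Q* = 617

With c = 25, supply is Qs = 551.4 + 8P.
Set Qd = Qs: 637.5 - 2.5P = 551.4 + 8P, so 86.1 = 10.5P and P* = 8.2.
Plugging P* into demand: Q* = 637.5 - 2.5(8.2) = 617.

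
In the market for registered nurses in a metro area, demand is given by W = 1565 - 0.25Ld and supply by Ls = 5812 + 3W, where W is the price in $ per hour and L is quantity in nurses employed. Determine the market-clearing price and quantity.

W* = 64, L* = 6004

Inverting to quantity form: Ld = 6260 - 4W.
At equilibrium Ld = Ls, so 6260 - 4W = 5812 + 3W; collecting terms, 448 = 7W and W* = 64.
Then L* = 6260 - 4(64) = 6004.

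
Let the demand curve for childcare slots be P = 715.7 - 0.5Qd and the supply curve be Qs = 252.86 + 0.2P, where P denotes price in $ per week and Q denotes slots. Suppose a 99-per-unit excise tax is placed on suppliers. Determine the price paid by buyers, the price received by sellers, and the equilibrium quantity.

In direct form, Qd = 1431.4 - 2P.
The tax drives a wedge P_b - P_s = 99. Substituting P_s = P_b - 99 into supply: Qs = 233.06 + 0.2P_b.
Set Qd = Qs: 1431.4 - 2P_b = 233.06 + 0.2P_b, so 1198.34 = 2.2P_b and P_b = 544.7.
So P_s = 445.7 and the quantity traded is Q = 1431.4 - 2(544.7) = 342.

P_b = 544.7, P_s = 445.7, Q = 342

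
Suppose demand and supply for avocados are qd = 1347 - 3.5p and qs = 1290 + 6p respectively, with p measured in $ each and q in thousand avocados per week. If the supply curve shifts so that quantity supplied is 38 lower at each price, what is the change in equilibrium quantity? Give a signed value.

Δq = -14

Equating demand and supply, 1347 - 3.5p = 1290 + 6p gives 9.5p = 57, so p* = 6.
Then q* = 1347 - 3.5(6) = 1326.
After the shift, supply is qs = 1252 + 6p.
The new intersection has 95 = 9.5p, i.e. p = 10, q = 1312.
Δq = 1312 - 1326 = -14.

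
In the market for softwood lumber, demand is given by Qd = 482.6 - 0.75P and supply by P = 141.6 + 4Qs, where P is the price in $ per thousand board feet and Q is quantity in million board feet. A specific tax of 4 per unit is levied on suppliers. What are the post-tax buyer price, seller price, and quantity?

Inverting to quantity form: Qs = -35.4 + 0.25P.
The tax drives a wedge P_b - P_s = 4. Substituting P_s = P_b - 4 into supply: Qs = -36.4 + 0.25P_b.
Market clearing requires 482.6 - 0.75P_b = -36.4 + 0.25P_b; hence 519 = P_b and P_b = 519.
Then P_s = 519 - 4 = 515 and Q = 482.6 - 0.75(519) = 93.35.

P_b = 519, P_s = 515, Q = 93.35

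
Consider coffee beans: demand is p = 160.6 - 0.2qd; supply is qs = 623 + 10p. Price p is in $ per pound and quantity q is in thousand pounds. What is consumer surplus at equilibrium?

In direct form, qd = 803 - 5p.
Equating demand and supply, 803 - 5p = 623 + 10p gives 15p = 180, so p* = 12.
Then q* = 803 - 5(12) = 743.
Demand choke price (qd = 0): p = 803/5 = 160.6. Consumer surplus = ½ × (160.6 - 12) × 743 = 55204.9.

Consumer surplus = 55204.9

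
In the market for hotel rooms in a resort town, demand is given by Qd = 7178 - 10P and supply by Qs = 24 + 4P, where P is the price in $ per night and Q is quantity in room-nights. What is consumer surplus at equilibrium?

The market clears where 7178 - 10P = 24 + 4P. Rearranging, 14P = 7154, hence P* = 511.
From the demand curve, Q* = 7178 - 10(511) = 2068.
Demand choke price (Qd = 0): P = 7178/10 = 717.8. Consumer surplus = ½ × (717.8 - 511) × 2068 = 213831.2.

Consumer surplus = 213831.2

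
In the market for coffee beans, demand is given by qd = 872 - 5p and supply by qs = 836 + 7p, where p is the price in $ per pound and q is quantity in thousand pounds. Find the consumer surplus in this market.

The market clears where 872 - 5p = 836 + 7p. Rearranging, 12p = 36, hence p* = 3.
Plugging p* into demand: q* = 872 - 5(3) = 857.
Demand choke price (qd = 0): p = 872/5 = 174.4. Consumer surplus = ½ × (174.4 - 3) × 857 = 73444.9.

Consumer surplus = 73444.9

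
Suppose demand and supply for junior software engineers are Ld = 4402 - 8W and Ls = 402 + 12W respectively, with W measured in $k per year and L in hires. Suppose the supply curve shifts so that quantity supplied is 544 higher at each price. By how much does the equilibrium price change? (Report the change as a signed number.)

ΔW = -27.2

Equating demand and supply, 4402 - 8W = 402 + 12W gives 20W = 4000, so W* = 200.
Substitute back: L* = 4402 - 8(200) = 2802.
After the shift, supply is Ls = 946 + 12W.
The new intersection has 3456 = 20W, i.e. W = 172.8, L = 3019.6.
ΔW = 172.8 - 200 = -27.2.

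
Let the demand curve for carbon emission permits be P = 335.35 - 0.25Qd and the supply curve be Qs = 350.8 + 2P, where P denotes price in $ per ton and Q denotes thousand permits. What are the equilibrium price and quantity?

Solving each curve for Q: Qd = 1341.4 - 4P.
Equating demand and supply, 1341.4 - 4P = 350.8 + 2P gives 6P = 990.6, so P* = 165.1.
Then Q* = 1341.4 - 4(165.1) = 681.

P* = 165.1, Q* = 681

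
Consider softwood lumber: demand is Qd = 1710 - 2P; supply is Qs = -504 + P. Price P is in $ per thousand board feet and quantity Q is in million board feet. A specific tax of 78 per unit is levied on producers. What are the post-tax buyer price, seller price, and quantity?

P_b = 764, P_s = 686, Q = 182

The tax drives a wedge P_b - P_s = 78. Substituting P_s = P_b - 78 into supply: Qs = -582 + P_b.
Set Qd = Qs: 1710 - 2P_b = -582 + P_b, so 2292 = 3P_b and P_b = 764.
Then P_s = 764 - 78 = 686 and Q = 1710 - 2(764) = 182.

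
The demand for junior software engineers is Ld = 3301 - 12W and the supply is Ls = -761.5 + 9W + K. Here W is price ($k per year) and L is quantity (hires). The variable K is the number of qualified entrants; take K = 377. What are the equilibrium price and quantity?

W* = 175.5, L* = 1195

With K = 377, supply is Ls = -384.5 + 9W.
Equating demand and supply, 3301 - 12W = -384.5 + 9W gives 21W = 3685.5, so W* = 175.5.
Then L* = 3301 - 12(175.5) = 1195.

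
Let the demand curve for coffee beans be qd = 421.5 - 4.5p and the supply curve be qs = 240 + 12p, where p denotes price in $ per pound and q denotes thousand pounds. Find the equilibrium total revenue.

At equilibrium qd = qs, so 421.5 - 4.5p = 240 + 12p; collecting terms, 181.5 = 16.5p and p* = 11.
From the demand curve, q* = 421.5 - 4.5(11) = 372.
Total revenue = p* × q* = 11 × 372 = 4092.

Total revenue = 4092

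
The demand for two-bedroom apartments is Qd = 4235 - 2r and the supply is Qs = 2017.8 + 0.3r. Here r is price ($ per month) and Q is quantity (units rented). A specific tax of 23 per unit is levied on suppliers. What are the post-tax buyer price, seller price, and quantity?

r_b = 967, r_s = 944, Q = 2301

With a tax of 23 on suppliers, they supply based on the net price r_s = r_b - 23, so Qs = 2010.9 + 0.3r_b.
Equate demand and the shifted supply: 4235 - 2r_b = 2010.9 + 0.3r_b, giving 2.3r_b = 2224.1, so r_b = 967.
Then r_s = 967 - 23 = 944 and Q = 4235 - 2(967) = 2301.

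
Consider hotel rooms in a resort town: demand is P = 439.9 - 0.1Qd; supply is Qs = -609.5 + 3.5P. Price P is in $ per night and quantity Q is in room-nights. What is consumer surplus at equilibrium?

Solving each curve for Q: Qd = 4399 - 10P.
The market clears where 4399 - 10P = -609.5 + 3.5P. Rearranging, 13.5P = 5008.5, hence P* = 371.
Then Q* = 4399 - 10(371) = 689.
Demand choke price (Qd = 0): P = 4399/10 = 439.9. Consumer surplus = ½ × (439.9 - 371) × 689 = 23736.05.

Consumer surplus = 23736.05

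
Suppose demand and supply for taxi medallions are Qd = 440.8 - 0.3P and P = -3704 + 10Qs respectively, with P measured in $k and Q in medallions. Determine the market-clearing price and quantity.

Inverting to quantity form: Qs = 370.4 + 0.1P.
At equilibrium Qd = Qs, so 440.8 - 0.3P = 370.4 + 0.1P; collecting terms, 70.4 = 0.4P and P* = 176.
Substitute back: Q* = 440.8 - 0.3(176) = 388.

P* = 176, Q* = 388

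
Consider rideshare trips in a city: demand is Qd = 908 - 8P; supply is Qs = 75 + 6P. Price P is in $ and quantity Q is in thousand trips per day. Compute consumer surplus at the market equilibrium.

Consumer surplus = 11664

The market clears where 908 - 8P = 75 + 6P. Rearranging, 14P = 833, hence P* = 59.5.
Substitute back: Q* = 908 - 8(59.5) = 432.
Demand choke price (Qd = 0): P = 908/8 = 113.5. Consumer surplus = ½ × (113.5 - 59.5) × 432 = 11664.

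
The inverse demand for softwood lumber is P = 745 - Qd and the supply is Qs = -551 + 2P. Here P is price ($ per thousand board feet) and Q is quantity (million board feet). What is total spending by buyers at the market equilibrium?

Rewriting in direct form: Qd = 745 - P.
Equating demand and supply, 745 - P = -551 + 2P gives 3P = 1296, so P* = 432.
From the demand curve, Q* = 745 - 432 = 313.
Total spending by buyers = P* × Q* = 432 × 313 = 135216.

Total spending by buyers = 135216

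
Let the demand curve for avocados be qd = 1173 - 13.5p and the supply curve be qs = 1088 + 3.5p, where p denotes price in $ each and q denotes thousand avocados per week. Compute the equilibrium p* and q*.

Equating demand and supply, 1173 - 13.5p = 1088 + 3.5p gives 17p = 85, so p* = 5.
Substitute back: q* = 1173 - 13.5(5) = 1105.5.

p* = 5, q* = 1105.5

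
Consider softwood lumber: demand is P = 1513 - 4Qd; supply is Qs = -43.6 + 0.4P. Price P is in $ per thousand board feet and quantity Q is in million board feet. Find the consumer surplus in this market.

Inverting to quantity form: Qd = 378.25 - 0.25P.
Equating demand and supply, 378.25 - 0.25P = -43.6 + 0.4P gives 0.65P = 421.85, so P* = 649.
From the demand curve, Q* = 378.25 - 0.25(649) = 216.
Demand choke price (Qd = 0): P = 378.25/0.25 = 1513. Consumer surplus = ½ × (1513 - 649) × 216 = 93312.

Consumer surplus = 93312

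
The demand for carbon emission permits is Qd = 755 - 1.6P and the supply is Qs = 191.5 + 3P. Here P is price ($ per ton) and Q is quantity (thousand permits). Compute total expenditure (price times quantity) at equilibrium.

Total expenditure = 68477.5

The market clears where 755 - 1.6P = 191.5 + 3P. Rearranging, 4.6P = 563.5, hence P* = 122.5.
Substitute back: Q* = 755 - 1.6(122.5) = 559.
Total expenditure = P* × Q* = 122.5 × 559 = 68477.5.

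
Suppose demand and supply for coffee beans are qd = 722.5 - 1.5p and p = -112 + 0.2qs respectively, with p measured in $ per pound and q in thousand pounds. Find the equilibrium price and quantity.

In direct form, qs = 560 + 5p.
Equating demand and supply, 722.5 - 1.5p = 560 + 5p gives 6.5p = 162.5, so p* = 25.
Plugging p* into demand: q* = 722.5 - 1.5(25) = 685.

p* = 25, q* = 685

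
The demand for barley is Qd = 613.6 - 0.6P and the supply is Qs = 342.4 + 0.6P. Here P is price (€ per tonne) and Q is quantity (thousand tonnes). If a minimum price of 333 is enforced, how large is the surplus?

Evaluating both curves at the floor price 333 gives Qd = 413.8, Qs = 542.2.
Surplus = Qs - Qd = 542.2 - 413.8 = 128.4.

Surplus = 128.4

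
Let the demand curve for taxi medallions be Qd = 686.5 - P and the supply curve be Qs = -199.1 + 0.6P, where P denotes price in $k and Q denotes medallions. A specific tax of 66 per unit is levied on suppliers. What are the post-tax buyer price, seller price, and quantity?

Suppliers keep P_s = P_b - 66 per unit, so supply in terms of the buyer price is Qs = -238.7 + 0.6P_b.
Equate demand and the shifted supply: 686.5 - P_b = -238.7 + 0.6P_b, giving 1.6P_b = 925.2, so P_b = 578.25.
So P_s = 512.25 and the quantity traded is Q = 686.5 - 578.25 = 108.25.

P_b = 578.25, P_s = 512.25, Q = 108.25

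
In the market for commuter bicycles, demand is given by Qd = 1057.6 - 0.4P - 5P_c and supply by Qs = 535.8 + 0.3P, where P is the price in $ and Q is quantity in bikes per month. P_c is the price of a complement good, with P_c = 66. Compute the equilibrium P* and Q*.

P* = 274, Q* = 618

With P_c = 66, demand is Qd = 727.6 - 0.4P.
Set Qd = Qs: 727.6 - 0.4P = 535.8 + 0.3P, so 191.8 = 0.7P and P* = 274.
From the demand curve, Q* = 727.6 - 0.4(274) = 618.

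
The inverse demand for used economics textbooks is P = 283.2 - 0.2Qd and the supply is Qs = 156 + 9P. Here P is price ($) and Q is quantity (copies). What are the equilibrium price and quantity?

P* = 90, Q* = 966

Inverting to quantity form: Qd = 1416 - 5P.
At equilibrium Qd = Qs, so 1416 - 5P = 156 + 9P; collecting terms, 1260 = 14P and P* = 90.
Plugging P* into demand: Q* = 1416 - 5(90) = 966.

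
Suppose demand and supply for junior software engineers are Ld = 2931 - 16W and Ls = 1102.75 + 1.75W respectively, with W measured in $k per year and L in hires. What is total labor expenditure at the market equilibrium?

The market clears where 2931 - 16W = 1102.75 + 1.75W. Rearranging, 17.75W = 1828.25, hence W* = 103.
Substitute back: L* = 2931 - 16(103) = 1283.
Total labor expenditure = W* × L* = 103 × 1283 = 132149.

Total labor expenditure = 132149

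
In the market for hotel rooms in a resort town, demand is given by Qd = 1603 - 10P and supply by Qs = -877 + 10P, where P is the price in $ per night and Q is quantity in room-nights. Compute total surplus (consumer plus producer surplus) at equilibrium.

At equilibrium Qd = Qs, so 1603 - 10P = -877 + 10P; collecting terms, 2480 = 20P and P* = 124.
Substitute back: Q* = 1603 - 10(124) = 363.
Demand choke price = 160.3; supply choke price = 87.7. CS = ½(160.3 - 124)(363) = 6588.45; PS = ½(124 - 87.7)(363) = 6588.45. Total surplus = 13176.9.

Total surplus = 13176.9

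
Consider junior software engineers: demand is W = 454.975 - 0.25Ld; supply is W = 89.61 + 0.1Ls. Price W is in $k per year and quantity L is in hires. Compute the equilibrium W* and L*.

Inverting to quantity form: Ld = 1819.9 - 4W and Ls = -896.1 + 10W.
Equating demand and supply, 1819.9 - 4W = -896.1 + 10W gives 14W = 2716, so W* = 194.
Plugging W* into demand: L* = 1819.9 - 4(194) = 1043.9.

W* = 194, L* = 1043.9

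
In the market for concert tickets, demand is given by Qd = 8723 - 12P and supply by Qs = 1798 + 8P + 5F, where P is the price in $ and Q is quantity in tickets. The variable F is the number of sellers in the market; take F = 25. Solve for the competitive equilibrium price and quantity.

P* = 340, Q* = 4643

With F = 25, supply is Qs = 1923 + 8P.
The market clears where 8723 - 12P = 1923 + 8P. Rearranging, 20P = 6800, hence P* = 340.
Then Q* = 8723 - 12(340) = 4643.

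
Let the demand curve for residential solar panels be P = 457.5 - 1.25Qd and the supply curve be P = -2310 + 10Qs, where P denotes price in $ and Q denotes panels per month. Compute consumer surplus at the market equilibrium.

Rewriting in direct form: Qd = 366 - 0.8P and Qs = 231 + 0.1P.
Set Qd = Qs: 366 - 0.8P = 231 + 0.1P, so 135 = 0.9P and P* = 150.
Substitute back: Q* = 366 - 0.8(150) = 246.
Demand choke price (Qd = 0): P = 366/0.8 = 457.5. Consumer surplus = ½ × (457.5 - 150) × 246 = 37822.5.

Consumer surplus = 37822.5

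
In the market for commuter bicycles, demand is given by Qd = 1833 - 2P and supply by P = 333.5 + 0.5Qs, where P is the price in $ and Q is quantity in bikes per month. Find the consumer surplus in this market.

Inverting to quantity form: Qs = -667 + 2P.
At equilibrium Qd = Qs, so 1833 - 2P = -667 + 2P; collecting terms, 2500 = 4P and P* = 625.
From the demand curve, Q* = 1833 - 2(625) = 583.
Demand choke price (Qd = 0): P = 1833/2 = 916.5. Consumer surplus = ½ × (916.5 - 625) × 583 = 84972.25.

Consumer surplus = 84972.25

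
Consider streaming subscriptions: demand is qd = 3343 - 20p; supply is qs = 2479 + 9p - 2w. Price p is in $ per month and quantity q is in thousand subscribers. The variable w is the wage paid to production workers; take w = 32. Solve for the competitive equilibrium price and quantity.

p* = 32, q* = 2703

With w = 32, supply is qs = 2415 + 9p.
Equating demand and supply, 3343 - 20p = 2415 + 9p gives 29p = 928, so p* = 32.
Then q* = 3343 - 20(32) = 2703.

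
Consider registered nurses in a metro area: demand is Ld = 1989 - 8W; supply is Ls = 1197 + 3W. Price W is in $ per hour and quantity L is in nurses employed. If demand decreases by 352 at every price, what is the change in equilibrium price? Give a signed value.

ΔW = -32

The market clears where 1989 - 8W = 1197 + 3W. Rearranging, 11W = 792, hence W* = 72.
Then L* = 1989 - 8(72) = 1413.
After the shift, demand is Ld = 1637 - 8W.
The new intersection has 440 = 11W, i.e. W = 40, L = 1317.
ΔW = 40 - 72 = -32.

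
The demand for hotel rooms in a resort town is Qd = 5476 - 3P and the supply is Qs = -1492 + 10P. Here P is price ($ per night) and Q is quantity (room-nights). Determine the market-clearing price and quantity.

P* = 536, Q* = 3868

At equilibrium Qd = Qs, so 5476 - 3P = -1492 + 10P; collecting terms, 6968 = 13P and P* = 536.
Plugging P* into demand: Q* = 5476 - 3(536) = 3868.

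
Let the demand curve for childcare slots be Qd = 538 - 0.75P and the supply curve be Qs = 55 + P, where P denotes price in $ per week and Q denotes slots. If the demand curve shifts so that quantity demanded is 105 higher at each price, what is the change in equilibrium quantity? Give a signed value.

Equating demand and supply, 538 - 0.75P = 55 + P gives 1.75P = 483, so P* = 276.
Plugging P* into demand: Q* = 538 - 0.75(276) = 331.
After the shift, demand is Qd = 643 - 0.75P.
The new intersection has 588 = 1.75P, i.e. P = 336, Q = 391.
ΔQ = 391 - 331 = 60.

ΔQ = 60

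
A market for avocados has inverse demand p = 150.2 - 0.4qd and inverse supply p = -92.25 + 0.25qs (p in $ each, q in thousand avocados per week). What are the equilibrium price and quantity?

In direct form, qd = 375.5 - 2.5p and qs = 369 + 4p.
The market clears where 375.5 - 2.5p = 369 + 4p. Rearranging, 6.5p = 6.5, hence p* = 1.
Plugging p* into demand: q* = 375.5 - 2.5(1) = 373.

p* = 1, q* = 373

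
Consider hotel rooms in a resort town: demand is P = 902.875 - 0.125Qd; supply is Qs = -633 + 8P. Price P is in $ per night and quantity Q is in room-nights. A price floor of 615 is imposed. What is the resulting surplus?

Rewriting in direct form: Qd = 7223 - 8P.
With P fixed at 615, quantity demanded is 2303 and quantity supplied is 4287.
Surplus = Qs - Qd = 4287 - 2303 = 1984.

Surplus = 1984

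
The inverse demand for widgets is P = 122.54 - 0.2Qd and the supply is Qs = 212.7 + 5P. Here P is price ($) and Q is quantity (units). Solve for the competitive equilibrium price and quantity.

P* = 40, Q* = 412.7

Solving each curve for Q: Qd = 612.7 - 5P.
Equating demand and supply, 612.7 - 5P = 212.7 + 5P gives 10P = 400, so P* = 40.
Substitute back: Q* = 612.7 - 5(40) = 412.7.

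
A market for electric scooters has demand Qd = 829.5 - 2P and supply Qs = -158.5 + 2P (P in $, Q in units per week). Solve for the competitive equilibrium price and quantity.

Set Qd = Qs: 829.5 - 2P = -158.5 + 2P, so 988 = 4P and P* = 247.
Substitute back: Q* = 829.5 - 2(247) = 335.5.

P* = 247, Q* = 335.5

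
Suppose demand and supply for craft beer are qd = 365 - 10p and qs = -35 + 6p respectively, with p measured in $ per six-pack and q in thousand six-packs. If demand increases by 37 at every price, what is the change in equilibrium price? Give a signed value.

Set qd = qs: 365 - 10p = -35 + 6p, so 400 = 16p and p* = 25.
Then q* = 365 - 10(25) = 115.
After the shift, demand is qd = 402 - 10p.
Re-solving, 16p = 437 gives p = 27.3125 and q = 128.875.
Δp = 27.3125 - 25 = 2.3125.

Δp = 2.3125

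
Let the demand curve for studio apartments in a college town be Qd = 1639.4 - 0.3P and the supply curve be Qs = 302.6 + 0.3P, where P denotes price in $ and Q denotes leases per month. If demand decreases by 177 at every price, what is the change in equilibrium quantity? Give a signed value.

ΔQ = -88.5

Equating demand and supply, 1639.4 - 0.3P = 302.6 + 0.3P gives 0.6P = 1336.8, so P* = 2228.
Plugging P* into demand: Q* = 1639.4 - 0.3(2228) = 971.
After the shift, demand is Qd = 1462.4 - 0.3P.
New equilibrium: 1159.8 = 0.6P, so P = 1933 and Q = 882.5.
ΔQ = 882.5 - 971 = -88.5.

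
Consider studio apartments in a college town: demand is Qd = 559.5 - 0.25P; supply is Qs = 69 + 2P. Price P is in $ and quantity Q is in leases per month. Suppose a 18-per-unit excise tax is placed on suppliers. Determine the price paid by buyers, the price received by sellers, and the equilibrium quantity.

P_b = 234, P_s = 216, Q = 501

With a tax of 18 on suppliers, they supply based on the net price P_s = P_b - 18, so Qs = 33 + 2P_b.
Equate demand and the shifted supply: 559.5 - 0.25P_b = 33 + 2P_b, giving 2.25P_b = 526.5, so P_b = 234.
So P_s = 216 and the quantity traded is Q = 559.5 - 0.25(234) = 501.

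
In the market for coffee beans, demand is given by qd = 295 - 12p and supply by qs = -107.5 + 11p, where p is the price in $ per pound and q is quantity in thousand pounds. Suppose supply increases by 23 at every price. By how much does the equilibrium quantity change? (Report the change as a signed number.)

Δq = 12

Equating demand and supply, 295 - 12p = -107.5 + 11p gives 23p = 402.5, so p* = 17.5.
From the demand curve, q* = 295 - 12(17.5) = 85.
After the shift, supply is qs = -84.5 + 11p.
Re-solving, 23p = 379.5 gives p = 16.5 and q = 97.
Δq = 97 - 85 = 12.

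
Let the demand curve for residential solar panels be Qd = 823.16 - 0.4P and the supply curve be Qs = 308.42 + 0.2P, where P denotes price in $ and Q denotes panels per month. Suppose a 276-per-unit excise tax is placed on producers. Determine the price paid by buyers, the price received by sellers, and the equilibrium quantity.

P_b = 949.9, P_s = 673.9, Q = 443.2

With a tax of 276 on producers, they supply based on the net price P_s = P_b - 276, so Qs = 253.22 + 0.2P_b.
Equate demand and the shifted supply: 823.16 - 0.4P_b = 253.22 + 0.2P_b, giving 0.6P_b = 569.94, so P_b = 949.9.
So P_s = 673.9 and the quantity traded is Q = 823.16 - 0.4(949.9) = 443.2.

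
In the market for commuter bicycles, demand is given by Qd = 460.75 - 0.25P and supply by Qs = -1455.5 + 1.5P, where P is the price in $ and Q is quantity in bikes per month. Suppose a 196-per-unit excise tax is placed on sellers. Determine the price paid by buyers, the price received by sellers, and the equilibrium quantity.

P_b = 1263, P_s = 1067, Q = 145

Sellers keep P_s = P_b - 196 per unit, so supply in terms of the buyer price is Qs = -1749.5 + 1.5P_b.
Set Qd = Qs: 460.75 - 0.25P_b = -1749.5 + 1.5P_b, so 2210.25 = 1.75P_b and P_b = 1263.
So P_s = 1067 and the quantity traded is Q = 460.75 - 0.25(1263) = 145.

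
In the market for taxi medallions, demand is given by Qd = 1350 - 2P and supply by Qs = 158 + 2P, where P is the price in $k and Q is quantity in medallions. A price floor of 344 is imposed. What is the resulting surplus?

Evaluating both curves at the floor price 344 gives Qd = 662, Qs = 846.
Surplus = Qs - Qd = 846 - 662 = 184.

Surplus = 184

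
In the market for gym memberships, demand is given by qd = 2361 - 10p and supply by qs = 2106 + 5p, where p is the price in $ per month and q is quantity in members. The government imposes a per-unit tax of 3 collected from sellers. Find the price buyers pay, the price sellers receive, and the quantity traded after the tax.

p_b = 18, p_s = 15, q = 2181

With a tax of 3 on sellers, they supply based on the net price p_s = p_b - 3, so qs = 2091 + 5p_b.
Equate demand and the shifted supply: 2361 - 10p_b = 2091 + 5p_b, giving 15p_b = 270, so p_b = 18.
Then p_s = 18 - 3 = 15 and q = 2361 - 10(18) = 2181.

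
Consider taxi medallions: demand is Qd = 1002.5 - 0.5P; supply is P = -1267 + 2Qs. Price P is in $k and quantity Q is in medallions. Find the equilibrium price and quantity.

P* = 369, Q* = 818

Inverting to quantity form: Qs = 633.5 + 0.5P.
Set Qd = Qs: 1002.5 - 0.5P = 633.5 + 0.5P, so 369 = P and P* = 369.
Then Q* = 1002.5 - 0.5(369) = 818.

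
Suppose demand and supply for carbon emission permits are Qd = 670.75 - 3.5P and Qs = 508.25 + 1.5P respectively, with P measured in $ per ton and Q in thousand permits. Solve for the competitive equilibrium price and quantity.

P* = 32.5, Q* = 557

At equilibrium Qd = Qs, so 670.75 - 3.5P = 508.25 + 1.5P; collecting terms, 162.5 = 5P and P* = 32.5.
Then Q* = 670.75 - 3.5(32.5) = 557.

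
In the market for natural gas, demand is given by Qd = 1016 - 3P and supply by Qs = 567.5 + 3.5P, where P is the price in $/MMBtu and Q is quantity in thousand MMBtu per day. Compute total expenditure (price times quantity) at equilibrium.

Total expenditure = 55821

The market clears where 1016 - 3P = 567.5 + 3.5P. Rearranging, 6.5P = 448.5, hence P* = 69.
From the demand curve, Q* = 1016 - 3(69) = 809.
Total expenditure = P* × Q* = 69 × 809 = 55821.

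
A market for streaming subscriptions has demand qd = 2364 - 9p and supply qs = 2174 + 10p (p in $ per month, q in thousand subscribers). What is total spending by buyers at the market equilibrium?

Set qd = qs: 2364 - 9p = 2174 + 10p, so 190 = 19p and p* = 10.
Plugging p* into demand: q* = 2364 - 9(10) = 2274.
Total spending by buyers = p* × q* = 10 × 2274 = 22740.

Total spending by buyers = 22740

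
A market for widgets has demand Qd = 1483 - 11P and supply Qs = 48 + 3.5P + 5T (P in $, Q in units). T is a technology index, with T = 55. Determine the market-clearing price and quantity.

P* = 80, Q* = 603

With T = 55, supply is Qs = 323 + 3.5P.
Equating demand and supply, 1483 - 11P = 323 + 3.5P gives 14.5P = 1160, so P* = 80.
Substitute back: Q* = 1483 - 11(80) = 603.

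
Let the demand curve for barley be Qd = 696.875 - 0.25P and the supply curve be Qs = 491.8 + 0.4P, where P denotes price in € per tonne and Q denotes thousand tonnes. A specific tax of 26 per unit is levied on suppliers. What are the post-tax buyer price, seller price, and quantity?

With a tax of 26 on suppliers, they supply based on the net price P_s = P_b - 26, so Qs = 481.4 + 0.4P_b.
Set Qd = Qs: 696.875 - 0.25P_b = 481.4 + 0.4P_b, so 215.475 = 0.65P_b and P_b = 331.5.
So P_s = 305.5 and the quantity traded is Q = 696.875 - 0.25(331.5) = 614.

P_b = 331.5, P_s = 305.5, Q = 614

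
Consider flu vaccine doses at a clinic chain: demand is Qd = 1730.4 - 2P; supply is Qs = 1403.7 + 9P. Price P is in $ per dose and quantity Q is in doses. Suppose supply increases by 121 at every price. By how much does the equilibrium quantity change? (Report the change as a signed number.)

ΔQ = 22

The market clears where 1730.4 - 2P = 1403.7 + 9P. Rearranging, 11P = 326.7, hence P* = 29.7.
Plugging P* into demand: Q* = 1730.4 - 2(29.7) = 1671.
After the shift, supply is Qs = 1524.7 + 9P.
The new intersection has 205.7 = 11P, i.e. P = 18.7, Q = 1693.
ΔQ = 1693 - 1671 = 22.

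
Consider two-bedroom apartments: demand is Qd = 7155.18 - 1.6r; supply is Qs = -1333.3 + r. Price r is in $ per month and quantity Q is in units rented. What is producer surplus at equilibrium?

At equilibrium Qd = Qs, so 7155.18 - 1.6r = -1333.3 + r; collecting terms, 8488.48 = 2.6r and r* = 3264.8.
Plugging r* into demand: Q* = 7155.18 - 1.6(3264.8) = 1931.5.
Supply choke price (Qs = 0): r = 1333.3. Producer surplus = ½ × (3264.8 - 1333.3) × 1931.5 = 1865346.125.

Producer surplus = 1865346.125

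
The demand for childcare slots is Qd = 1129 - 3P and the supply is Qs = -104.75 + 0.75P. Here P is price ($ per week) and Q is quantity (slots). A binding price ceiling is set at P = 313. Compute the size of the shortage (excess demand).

At P = 313: Qd = 190 and Qs = 130.
Shortage = Qd - Qs = 190 - 130 = 60.

Shortage = 60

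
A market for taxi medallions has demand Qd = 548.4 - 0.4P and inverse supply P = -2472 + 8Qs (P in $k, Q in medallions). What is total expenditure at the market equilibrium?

Total expenditure = 166896

Rewriting in direct form: Qs = 309 + 0.125P.
At equilibrium Qd = Qs, so 548.4 - 0.4P = 309 + 0.125P; collecting terms, 239.4 = 0.525P and P* = 456.
Then Q* = 548.4 - 0.4(456) = 366.
Total expenditure = P* × Q* = 456 × 366 = 166896.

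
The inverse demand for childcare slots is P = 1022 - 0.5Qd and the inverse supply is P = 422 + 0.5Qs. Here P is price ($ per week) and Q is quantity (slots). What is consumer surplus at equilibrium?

Consumer surplus = 90000

Rewriting in direct form: Qd = 2044 - 2P and Qs = -844 + 2P.
Set Qd = Qs: 2044 - 2P = -844 + 2P, so 2888 = 4P and P* = 722.
Plugging P* into demand: Q* = 2044 - 2(722) = 600.
Demand choke price (Qd = 0): P = 2044/2 = 1022. Consumer surplus = ½ × (1022 - 722) × 600 = 90000.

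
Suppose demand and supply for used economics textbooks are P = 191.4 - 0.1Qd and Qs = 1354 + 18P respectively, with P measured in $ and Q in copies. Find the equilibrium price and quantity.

P* = 20, Q* = 1714

In direct form, Qd = 1914 - 10P.
The market clears where 1914 - 10P = 1354 + 18P. Rearranging, 28P = 560, hence P* = 20.
From the demand curve, Q* = 1914 - 10(20) = 1714.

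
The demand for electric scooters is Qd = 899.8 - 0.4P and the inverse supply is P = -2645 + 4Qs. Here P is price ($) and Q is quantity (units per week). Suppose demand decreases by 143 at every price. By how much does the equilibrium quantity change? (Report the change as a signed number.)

In direct form, Qs = 661.25 + 0.25P.
At equilibrium Qd = Qs, so 899.8 - 0.4P = 661.25 + 0.25P; collecting terms, 238.55 = 0.65P and P* = 367.
Then Q* = 899.8 - 0.4(367) = 753.
After the shift, demand is Qd = 756.8 - 0.4P.
New equilibrium: 95.55 = 0.65P, so P = 147 and Q = 698.
ΔQ = 698 - 753 = -55.

ΔQ = -55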